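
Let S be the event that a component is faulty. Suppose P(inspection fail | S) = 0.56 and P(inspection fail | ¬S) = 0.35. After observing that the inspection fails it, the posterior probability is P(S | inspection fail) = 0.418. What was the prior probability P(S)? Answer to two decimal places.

P(S) = 0.31

In odds form, posterior odds = prior odds × likelihood ratio, so prior odds = posterior odds ÷ LR.
Posterior odds = 0.418/(1−0.418) = 0.7182. LR = 0.56/0.35 = 1.6000.
Prior odds = 0.7182/1.6000 = 0.4489, so P(S) = 0.4489/(1+0.4489) ≈ 0.31.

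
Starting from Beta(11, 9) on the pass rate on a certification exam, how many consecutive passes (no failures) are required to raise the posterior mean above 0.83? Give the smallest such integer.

k = 33

After k passes and 0 failures the posterior is Beta(11+k, 9), with mean (11+k)/(11+9+k).
Set (11+k)/(20+k) > 0.83 and solve: k > (0.83·20 − 11)/(1 − 0.83) = 32.941.
The smallest integer exceeding 32.941 is 33, and checking k=33: (44)/(53) = 0.8302 > 0.83.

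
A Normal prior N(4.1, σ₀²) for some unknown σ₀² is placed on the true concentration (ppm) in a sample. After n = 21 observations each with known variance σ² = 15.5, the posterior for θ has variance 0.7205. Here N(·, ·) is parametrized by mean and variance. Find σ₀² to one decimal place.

For the Normal–Normal model with known σ², precisions add: τ_n = τ₀ + n/σ².
So 1/σ₀² = 1/0.7205 − 21/15.5 = 1.387925 − 1.354839 = 0.033086.
Hence σ₀² = 1/0.033086 ≈ 30.2.

σ₀² = 30.2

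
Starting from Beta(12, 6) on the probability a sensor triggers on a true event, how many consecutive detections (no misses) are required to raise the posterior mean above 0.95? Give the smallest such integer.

After k detections and 0 misses the posterior is Beta(12+k, 6), with mean (12+k)/(12+6+k).
Set (12+k)/(18+k) > 0.95 and solve: k > (0.95·18 − 12)/(1 − 0.95) = 102.000.
The smallest integer exceeding 102.000 is 103, and checking k=103: (115)/(121) = 0.9504 > 0.95.

k = 103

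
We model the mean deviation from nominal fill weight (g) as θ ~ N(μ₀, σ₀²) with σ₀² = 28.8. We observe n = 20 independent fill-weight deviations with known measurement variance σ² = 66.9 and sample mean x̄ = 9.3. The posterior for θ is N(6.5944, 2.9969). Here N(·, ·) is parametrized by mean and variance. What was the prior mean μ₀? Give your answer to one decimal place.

μ₀ = -16.7

The posterior mean is a precision-weighted average: μ_n = (τ₀μ₀ + τ_data·x̄)/(τ₀+τ_data), with τ₀=1/σ₀² and τ_data=n/σ².
Here τ₀ = 1/28.8 = 0.034722 and τ_data = 20/66.9 = 0.298954, so τ_n = 0.333676.
Rearranging for μ₀: μ₀ = (μ_n·τ_n − τ_data·x̄)/τ₀ = (6.5944·0.333676 − 0.298954·9.3) / 0.034722 = -0.579879/0.034722 ≈ -16.7.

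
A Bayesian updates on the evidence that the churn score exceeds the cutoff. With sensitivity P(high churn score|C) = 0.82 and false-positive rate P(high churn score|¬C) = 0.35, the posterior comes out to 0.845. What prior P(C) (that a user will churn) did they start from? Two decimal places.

P(C) = 0.70

Bayes' rule in odds form gives O(C|E) = O(C)·[P(E|C)/P(E|¬C)], hence O(C) = O(C|E)/LR.
Posterior odds = 0.845/(1−0.845) = 5.4516. LR = 0.82/0.35 = 2.3429.
Prior odds = 5.4516/2.3429 = 2.3269, so P(C) = 2.3269/(1+2.3269) ≈ 0.70.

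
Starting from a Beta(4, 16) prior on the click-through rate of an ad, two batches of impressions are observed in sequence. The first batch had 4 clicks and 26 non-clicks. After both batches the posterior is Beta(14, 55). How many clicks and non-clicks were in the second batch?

Because Beta–binomial updating is additive in the counts, the combined data contributed (α_post−α_prior, β_post−β_prior) successes and failures.
Total across both batches: 14−4=10 clicks, 55−16=39 non-clicks.
Subtract the first batch: 10−4=6 clicks and 39−26=13 non-clicks.

6 clicks and 13 non-clicks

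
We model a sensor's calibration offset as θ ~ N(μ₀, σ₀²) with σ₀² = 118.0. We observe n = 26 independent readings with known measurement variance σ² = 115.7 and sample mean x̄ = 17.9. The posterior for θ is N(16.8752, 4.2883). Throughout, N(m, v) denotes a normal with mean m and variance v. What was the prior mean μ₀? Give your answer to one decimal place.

The posterior mean is a precision-weighted average: μ_n = (τ₀μ₀ + τ_data·x̄)/(τ₀+τ_data), with τ₀=1/σ₀² and τ_data=n/σ².
Here τ₀ = 1/118.0 = 0.008475 and τ_data = 26/115.7 = 0.224719, so τ_n = 0.233194.
Rearranging for μ₀: μ₀ = (μ_n·τ_n − τ_data·x̄)/τ₀ = (16.8752·0.233194 − 0.224719·17.9) / 0.008475 = -0.087275/0.008475 ≈ -10.3.

μ₀ = -10.3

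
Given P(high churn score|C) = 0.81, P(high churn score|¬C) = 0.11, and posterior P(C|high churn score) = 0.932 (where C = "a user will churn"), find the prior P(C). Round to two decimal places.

P(C) = 0.65

Bayes' rule in odds form gives O(C|E) = O(C)·[P(E|C)/P(E|¬C)], hence O(C) = O(C|E)/LR.
Posterior odds = 0.932/(1−0.932) = 13.7059. LR = 0.81/0.11 = 7.3636.
Prior odds = 13.7059/7.3636 = 1.8613, so P(C) = 1.8613/(1+1.8613) ≈ 0.65.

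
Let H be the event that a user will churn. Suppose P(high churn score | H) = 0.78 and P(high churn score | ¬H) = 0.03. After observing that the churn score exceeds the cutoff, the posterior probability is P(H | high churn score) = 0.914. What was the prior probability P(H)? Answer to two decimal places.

P(H) = 0.29

Bayes' rule in odds form gives O(H|E) = O(H)·[P(E|H)/P(E|¬H)], hence O(H) = O(H|E)/LR.
Posterior odds = 0.914/(1−0.914) = 10.6279. LR = 0.78/0.03 = 26.0000.
Prior odds = 10.6279/26.0000 = 0.4088, so P(H) = 0.4088/(1+0.4088) ≈ 0.29.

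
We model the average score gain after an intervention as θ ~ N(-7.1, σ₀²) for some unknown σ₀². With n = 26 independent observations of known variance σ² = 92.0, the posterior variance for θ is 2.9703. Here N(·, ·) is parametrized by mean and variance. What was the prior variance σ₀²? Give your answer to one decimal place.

σ₀² = 18.5

For the Normal–Normal model with known σ², precisions add: τ_n = τ₀ + n/σ².
So 1/σ₀² = 1/2.9703 − 26/92.0 = 0.336666 − 0.282609 = 0.054057.
Hence σ₀² = 1/0.054057 ≈ 18.5.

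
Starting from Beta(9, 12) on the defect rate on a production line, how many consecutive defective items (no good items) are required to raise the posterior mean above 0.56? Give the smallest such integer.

After k defective items and 0 good items the posterior is Beta(9+k, 12), with mean (9+k)/(9+12+k).
Set (9+k)/(21+k) > 0.56 and solve: k > (0.56·21 − 9)/(1 − 0.56) = 6.273.
The smallest integer exceeding 6.273 is 7.

k = 7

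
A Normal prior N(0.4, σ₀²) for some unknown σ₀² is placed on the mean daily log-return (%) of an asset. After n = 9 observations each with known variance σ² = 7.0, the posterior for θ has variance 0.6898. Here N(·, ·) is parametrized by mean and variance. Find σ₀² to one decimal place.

σ₀² = 6.1

For the Normal–Normal model with known σ², precisions add: τ_n = τ₀ + n/σ².
So 1/σ₀² = 1/0.6898 − 9/7.0 = 1.449696 − 1.285714 = 0.163982.
Hence σ₀² = 1/0.163982 ≈ 6.1.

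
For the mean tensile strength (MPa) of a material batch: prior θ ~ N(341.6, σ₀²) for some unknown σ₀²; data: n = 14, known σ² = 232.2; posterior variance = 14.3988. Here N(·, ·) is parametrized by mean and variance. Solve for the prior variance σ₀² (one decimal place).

σ₀² = 109.2

For the Normal–Normal model with known σ², precisions add: τ_n = τ₀ + n/σ².
So 1/σ₀² = 1/14.3988 − 14/232.2 = 0.069450 − 0.060293 = 0.009157.
Hence σ₀² = 1/0.009157 ≈ 109.2.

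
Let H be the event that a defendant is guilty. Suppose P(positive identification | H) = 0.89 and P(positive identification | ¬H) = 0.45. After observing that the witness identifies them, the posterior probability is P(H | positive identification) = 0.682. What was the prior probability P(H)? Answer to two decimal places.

P(H) = 0.52

Bayes' rule in odds form gives O(H|E) = O(H)·[P(E|H)/P(E|¬H)], hence O(H) = O(H|E)/LR.
Posterior odds = 0.682/(1−0.682) = 2.1447. LR = 0.89/0.45 = 1.9778.
Prior odds = 2.1447/1.9778 = 1.0844, so P(H) = 1.0844/(1+1.0844) ≈ 0.52.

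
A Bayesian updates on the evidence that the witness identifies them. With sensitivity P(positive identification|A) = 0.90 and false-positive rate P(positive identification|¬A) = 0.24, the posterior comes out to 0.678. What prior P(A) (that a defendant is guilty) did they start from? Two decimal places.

In odds form, posterior odds = prior odds × likelihood ratio, so prior odds = posterior odds ÷ LR.
Posterior odds = 0.678/(1−0.678) = 2.1056. LR = 0.90/0.24 = 3.7500.
Prior odds = 2.1056/3.7500 = 0.5615, so P(A) = 0.5615/(1+0.5615) ≈ 0.36.

P(A) = 0.36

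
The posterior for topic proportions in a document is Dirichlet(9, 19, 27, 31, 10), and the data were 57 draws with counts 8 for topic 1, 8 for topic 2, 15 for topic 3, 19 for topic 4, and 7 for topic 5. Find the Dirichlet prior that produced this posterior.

For a Dirichlet(α) prior with multinomial counts c, the posterior is Dirichlet(α + c) componentwise.
Subtract each count from the matching posterior parameter: 9−8=1, 19−8=11, 27−15=12, 31−19=12, 10−7=3.

Dirichlet(1, 11, 12, 12, 3)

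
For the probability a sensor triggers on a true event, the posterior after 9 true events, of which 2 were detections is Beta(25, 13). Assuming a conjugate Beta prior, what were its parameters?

A Beta(α, β) prior with s successes and f failures in binomial data gives a Beta(α+s, β+f) posterior.
Subtract the data counts: 25−2=23, 13−7=6.

Beta(23, 6)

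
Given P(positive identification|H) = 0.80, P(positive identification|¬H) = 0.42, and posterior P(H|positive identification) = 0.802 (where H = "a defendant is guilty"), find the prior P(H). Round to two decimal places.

P(H) = 0.68

In odds form, posterior odds = prior odds × likelihood ratio, so prior odds = posterior odds ÷ LR.
Posterior odds = 0.802/(1−0.802) = 4.0505. LR = 0.80/0.42 = 1.9048.
Prior odds = 4.0505/1.9048 = 2.1265, so P(H) = 2.1265/(1+2.1265) ≈ 0.68.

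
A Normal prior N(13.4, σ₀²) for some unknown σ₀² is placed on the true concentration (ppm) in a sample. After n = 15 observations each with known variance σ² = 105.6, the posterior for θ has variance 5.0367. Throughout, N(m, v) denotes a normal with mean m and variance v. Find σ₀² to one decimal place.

σ₀² = 17.7

For the Normal–Normal model with known σ², precisions add: τ_n = τ₀ + n/σ².
So 1/σ₀² = 1/5.0367 − 15/105.6 = 0.198543 − 0.142045 = 0.056498.
Hence σ₀² = 1/0.056498 ≈ 17.7.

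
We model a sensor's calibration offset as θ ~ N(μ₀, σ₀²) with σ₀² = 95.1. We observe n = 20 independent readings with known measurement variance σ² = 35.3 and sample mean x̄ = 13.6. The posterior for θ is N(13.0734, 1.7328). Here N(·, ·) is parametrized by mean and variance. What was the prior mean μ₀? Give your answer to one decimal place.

The posterior mean is a precision-weighted average: μ_n = (τ₀μ₀ + τ_data·x̄)/(τ₀+τ_data), with τ₀=1/σ₀² and τ_data=n/σ².
Here τ₀ = 1/95.1 = 0.010515 and τ_data = 20/35.3 = 0.566572, so τ_n = 0.577087.
Rearranging for μ₀: μ₀ = (μ_n·τ_n − τ_data·x̄)/τ₀ = (13.0734·0.577087 − 0.566572·13.6) / 0.010515 = -0.160890/0.010515 ≈ -15.3.

μ₀ = -15.3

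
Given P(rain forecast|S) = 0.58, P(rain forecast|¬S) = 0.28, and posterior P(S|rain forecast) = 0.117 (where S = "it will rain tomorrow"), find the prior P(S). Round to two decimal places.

In odds form, posterior odds = prior odds × likelihood ratio, so prior odds = posterior odds ÷ LR.
Posterior odds = 0.117/(1−0.117) = 0.1325. LR = 0.58/0.28 = 2.0714.
Prior odds = 0.1325/2.0714 = 0.0640, so P(S) = 0.0640/(1+0.0640) ≈ 0.06.

P(S) = 0.06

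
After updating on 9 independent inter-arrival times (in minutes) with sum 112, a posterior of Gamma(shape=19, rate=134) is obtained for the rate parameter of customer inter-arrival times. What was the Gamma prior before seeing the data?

Gamma(shape=10, rate=22)

For an exponential likelihood with a Gamma(α, β) prior on the rate, n observations with total T give posterior Gamma(α+n, β+T).
So α = 19 − 9 = 10 and β = 134 − 112 = 22.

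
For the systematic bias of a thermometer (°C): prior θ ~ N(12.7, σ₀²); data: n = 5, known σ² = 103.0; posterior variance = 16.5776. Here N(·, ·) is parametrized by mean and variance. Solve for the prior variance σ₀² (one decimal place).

σ₀² = 84.9

For the Normal–Normal model with known σ², precisions add: τ_n = τ₀ + n/σ².
So 1/σ₀² = 1/16.5776 − 5/103.0 = 0.060322 − 0.048544 = 0.011778.
Hence σ₀² = 1/0.011778 ≈ 84.9.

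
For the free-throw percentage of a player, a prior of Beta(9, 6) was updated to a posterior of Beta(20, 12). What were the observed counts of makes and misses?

11 makes and 6 misses

Under Beta–binomial conjugacy the posterior parameters are (a+s, b+f).
So s = 20 − 9 = 11 and f = 12 − 6 = 6.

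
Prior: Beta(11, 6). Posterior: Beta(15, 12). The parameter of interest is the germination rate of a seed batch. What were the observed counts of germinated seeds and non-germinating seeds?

4 germinated seeds and 6 non-germinating seeds

Beta is conjugate to the binomial likelihood: posterior = Beta(α+s, β+f).
So s = 15 − 11 = 4 and f = 12 − 6 = 6.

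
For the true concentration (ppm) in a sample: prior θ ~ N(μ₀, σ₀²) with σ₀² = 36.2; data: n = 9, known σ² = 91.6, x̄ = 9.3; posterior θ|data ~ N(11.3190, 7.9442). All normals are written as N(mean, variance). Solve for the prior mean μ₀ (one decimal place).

With known observation variance, the Normal–Normal posterior has precision τ_n = τ₀ + n/σ² and mean μ_n = (τ₀μ₀ + (n/σ²)x̄)/τ_n.
Here τ₀ = 1/36.2 = 0.027624 and τ_data = 9/91.6 = 0.098253, so τ_n = 0.125877.
Rearranging for μ₀: μ₀ = (μ_n·τ_n − τ_data·x̄)/τ₀ = (11.3190·0.125877 − 0.098253·9.3) / 0.027624 = 0.511049/0.027624 ≈ 18.5.

μ₀ = 18.5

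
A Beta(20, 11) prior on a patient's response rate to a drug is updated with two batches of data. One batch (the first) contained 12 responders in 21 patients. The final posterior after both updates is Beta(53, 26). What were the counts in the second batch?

Sequential conjugate updates are equivalent to a single update on the pooled data, so total successes = posterior α − prior α and total failures = posterior β − prior β.
Total across both batches: 53−20=33 responders, 26−11=15 non-responders.
Subtract the first batch: 33−12=21 responders and 15−9=6 non-responders.

21 responders and 6 non-responders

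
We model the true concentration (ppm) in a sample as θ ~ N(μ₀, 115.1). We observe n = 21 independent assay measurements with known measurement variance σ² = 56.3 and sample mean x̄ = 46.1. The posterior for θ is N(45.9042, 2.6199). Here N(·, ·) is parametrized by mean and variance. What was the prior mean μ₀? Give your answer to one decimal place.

μ₀ = 37.5

The posterior mean is a precision-weighted average: μ_n = (τ₀μ₀ + τ_data·x̄)/(τ₀+τ_data), with τ₀=1/σ₀² and τ_data=n/σ².
Here τ₀ = 1/115.1 = 0.008688 and τ_data = 21/56.3 = 0.373002, so τ_n = 0.381690.
Rearranging for μ₀: μ₀ = (μ_n·τ_n − τ_data·x̄)/τ₀ = (45.9042·0.381690 − 0.373002·46.1) / 0.008688 = 0.325782/0.008688 ≈ 37.5.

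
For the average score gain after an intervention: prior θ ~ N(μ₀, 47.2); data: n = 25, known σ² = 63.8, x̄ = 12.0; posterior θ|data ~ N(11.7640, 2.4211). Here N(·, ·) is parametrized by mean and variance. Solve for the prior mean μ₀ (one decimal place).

μ₀ = 7.4

The posterior mean is a precision-weighted average: μ_n = (τ₀μ₀ + τ_data·x̄)/(τ₀+τ_data), with τ₀=1/σ₀² and τ_data=n/σ².
Here τ₀ = 1/47.2 = 0.021186 and τ_data = 25/63.8 = 0.391850, so τ_n = 0.413036.
Rearranging for μ₀: μ₀ = (μ_n·τ_n − τ_data·x̄)/τ₀ = (11.7640·0.413036 − 0.391850·12.0) / 0.021186 = 0.156756/0.021186 ≈ 7.4.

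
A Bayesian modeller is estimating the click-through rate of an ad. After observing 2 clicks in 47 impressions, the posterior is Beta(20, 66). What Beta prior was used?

A Beta(α, β) prior with s successes and f failures in binomial data gives a Beta(α+s, β+f) posterior.
Subtract the data counts: 20−2=18, 66−45=21.

Beta(18, 21)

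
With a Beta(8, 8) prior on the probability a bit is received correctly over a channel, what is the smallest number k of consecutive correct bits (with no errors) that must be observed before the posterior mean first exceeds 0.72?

k = 13

After k correct bits and 0 errors the posterior is Beta(8+k, 8), with mean (8+k)/(8+8+k).
Set (8+k)/(16+k) > 0.72 and solve: k > (0.72·16 − 8)/(1 − 0.72) = 12.571.
The smallest integer exceeding 12.571 is 13, and checking k=13: (21)/(29) = 0.7241 > 0.72.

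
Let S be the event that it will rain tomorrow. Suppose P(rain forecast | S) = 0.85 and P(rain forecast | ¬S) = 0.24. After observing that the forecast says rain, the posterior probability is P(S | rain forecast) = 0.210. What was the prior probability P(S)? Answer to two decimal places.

In odds form, posterior odds = prior odds × likelihood ratio, so prior odds = posterior odds ÷ LR.
Posterior odds = 0.210/(1−0.210) = 0.2658. LR = 0.85/0.24 = 3.5417.
Prior odds = 0.2658/3.5417 = 0.0750, so P(S) = 0.0750/(1+0.0750) ≈ 0.07.

P(S) = 0.07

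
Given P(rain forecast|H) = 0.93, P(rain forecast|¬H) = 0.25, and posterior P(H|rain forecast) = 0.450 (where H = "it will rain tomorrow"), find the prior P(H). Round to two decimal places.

P(H) = 0.18

In odds form, posterior odds = prior odds × likelihood ratio, so prior odds = posterior odds ÷ LR.
Posterior odds = 0.450/(1−0.450) = 0.8182. LR = 0.93/0.25 = 3.7200.
Prior odds = 0.8182/3.7200 = 0.2199, so P(H) = 0.2199/(1+0.2199) ≈ 0.18.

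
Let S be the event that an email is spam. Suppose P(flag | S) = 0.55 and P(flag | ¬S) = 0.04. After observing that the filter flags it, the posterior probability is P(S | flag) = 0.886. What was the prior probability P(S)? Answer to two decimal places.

In odds form, posterior odds = prior odds × likelihood ratio, so prior odds = posterior odds ÷ LR.
Posterior odds = 0.886/(1−0.886) = 7.7719. LR = 0.55/0.04 = 13.7500.
Prior odds = 7.7719/13.7500 = 0.5652, so P(S) = 0.5652/(1+0.5652) ≈ 0.36.

P(S) = 0.36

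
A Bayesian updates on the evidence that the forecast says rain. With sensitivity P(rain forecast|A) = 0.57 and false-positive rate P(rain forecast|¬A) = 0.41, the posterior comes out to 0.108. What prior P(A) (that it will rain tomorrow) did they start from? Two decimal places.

Bayes' rule in odds form gives O(A|E) = O(A)·[P(E|A)/P(E|¬A)], hence O(A) = O(A|E)/LR.
Posterior odds = 0.108/(1−0.108) = 0.1211. LR = 0.57/0.41 = 1.3902.
Prior odds = 0.1211/1.3902 = 0.0871, so P(A) = 0.0871/(1+0.0871) ≈ 0.08.

P(A) = 0.08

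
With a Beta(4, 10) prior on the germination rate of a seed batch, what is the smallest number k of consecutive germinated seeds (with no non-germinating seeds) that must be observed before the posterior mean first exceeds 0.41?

k = 3

After k germinated seeds and 0 non-germinating seeds the posterior is Beta(4+k, 10), with mean (4+k)/(4+10+k).
Set (4+k)/(14+k) > 0.41 and solve: k > (0.41·14 − 4)/(1 − 0.41) = 2.949.
The smallest integer exceeding 2.949 is 3, and checking k=3: (7)/(17) = 0.4118 > 0.41.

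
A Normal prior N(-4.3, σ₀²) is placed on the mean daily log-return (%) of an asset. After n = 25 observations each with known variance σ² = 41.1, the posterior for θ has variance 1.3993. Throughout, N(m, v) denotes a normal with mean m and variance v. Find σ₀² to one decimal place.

σ₀² = 9.4

For the Normal–Normal model with known σ², precisions add: τ_n = τ₀ + n/σ².
So 1/σ₀² = 1/1.3993 − 25/41.1 = 0.714643 − 0.608273 = 0.106370.
Hence σ₀² = 1/0.106370 ≈ 9.4.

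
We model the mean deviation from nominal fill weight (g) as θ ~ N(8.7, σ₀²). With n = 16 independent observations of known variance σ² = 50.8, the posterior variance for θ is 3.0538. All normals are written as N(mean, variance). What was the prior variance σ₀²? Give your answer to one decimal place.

σ₀² = 80.0

Posterior precision equals prior precision plus data precision: 1/σ_n² = 1/σ₀² + n/σ².
So 1/σ₀² = 1/3.0538 − 16/50.8 = 0.327461 − 0.314961 = 0.012500.
Hence σ₀² = 1/0.012500 ≈ 80.0.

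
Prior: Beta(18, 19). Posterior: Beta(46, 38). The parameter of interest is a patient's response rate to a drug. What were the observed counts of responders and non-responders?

28 responders and 19 non-responders

A Beta(a, b) prior with s successes and f failures in binomial data gives a Beta(a+s, b+f) posterior.
So s = 46 − 18 = 28 and f = 38 − 19 = 19.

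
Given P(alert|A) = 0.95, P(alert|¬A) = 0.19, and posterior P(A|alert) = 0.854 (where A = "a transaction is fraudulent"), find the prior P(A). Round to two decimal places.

P(A) = 0.54

Bayes' rule in odds form gives O(A|E) = O(A)·[P(E|A)/P(E|¬A)], hence O(A) = O(A|E)/LR.
Posterior odds = 0.854/(1−0.854) = 5.8493. LR = 0.95/0.19 = 5.0000.
Prior odds = 5.8493/5.0000 = 1.1699, so P(A) = 1.1699/(1+1.1699) ≈ 0.54.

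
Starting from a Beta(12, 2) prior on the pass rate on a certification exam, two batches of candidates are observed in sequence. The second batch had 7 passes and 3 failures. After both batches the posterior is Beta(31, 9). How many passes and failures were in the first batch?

12 passes and 4 failures

Because Beta–binomial updating is additive in the counts, the combined data contributed (α_post−α_prior, β_post−β_prior) successes and failures.
Total across both batches: 31−12=19 passes, 9−2=7 failures.
Subtract the second batch: 19−7=12 passes and 7−3=4 failures.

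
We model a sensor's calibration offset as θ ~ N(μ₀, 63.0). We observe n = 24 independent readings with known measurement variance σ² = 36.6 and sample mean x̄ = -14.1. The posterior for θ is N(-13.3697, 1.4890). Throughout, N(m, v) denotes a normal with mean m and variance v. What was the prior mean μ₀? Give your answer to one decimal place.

μ₀ = 16.8

The posterior mean is a precision-weighted average: μ_n = (τ₀μ₀ + τ_data·x̄)/(τ₀+τ_data), with τ₀=1/σ₀² and τ_data=n/σ².
Here τ₀ = 1/63.0 = 0.015873 and τ_data = 24/36.6 = 0.655738, so τ_n = 0.671611.
Rearranging for μ₀: μ₀ = (μ_n·τ_n − τ_data·x̄)/τ₀ = (-13.3697·0.671611 − 0.655738·-14.1) / 0.015873 = 0.266668/0.015873 ≈ 16.8.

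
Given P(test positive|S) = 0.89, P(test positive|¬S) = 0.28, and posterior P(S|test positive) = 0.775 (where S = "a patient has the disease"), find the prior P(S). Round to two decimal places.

P(S) = 0.52

Bayes' rule in odds form gives O(S|E) = O(S)·[P(E|S)/P(E|¬S)], hence O(S) = O(S|E)/LR.
Posterior odds = 0.775/(1−0.775) = 3.4444. LR = 0.89/0.28 = 3.1786.
Prior odds = 3.4444/3.1786 = 1.0836, so P(S) = 1.0836/(1+1.0836) ≈ 0.52.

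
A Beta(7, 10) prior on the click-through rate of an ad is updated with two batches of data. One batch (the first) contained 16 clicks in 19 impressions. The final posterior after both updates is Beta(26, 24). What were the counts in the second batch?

3 clicks and 11 non-clicks

Because Beta–binomial updating is additive in the counts, the combined data contributed (α_post−α_prior, β_post−β_prior) successes and failures.
Total across both batches: 26−7=19 clicks, 24−10=14 non-clicks.
Subtract the first batch: 19−16=3 clicks and 14−3=11 non-clicks.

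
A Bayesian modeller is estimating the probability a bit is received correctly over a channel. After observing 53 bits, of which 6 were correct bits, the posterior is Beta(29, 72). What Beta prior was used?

Beta(23, 25)

Under Beta–binomial conjugacy the posterior parameters are (α+s, β+f).
Subtract the data counts: 29−6=23, 72−47=25.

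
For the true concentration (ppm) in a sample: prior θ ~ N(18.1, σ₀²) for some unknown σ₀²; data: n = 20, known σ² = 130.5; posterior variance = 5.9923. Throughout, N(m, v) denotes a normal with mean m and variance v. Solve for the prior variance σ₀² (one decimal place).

σ₀² = 73.4

Posterior precision equals prior precision plus data precision: 1/σ_n² = 1/σ₀² + n/σ².
So 1/σ₀² = 1/5.9923 − 20/130.5 = 0.166881 − 0.153257 = 0.013624.
Hence σ₀² = 1/0.013624 ≈ 73.4.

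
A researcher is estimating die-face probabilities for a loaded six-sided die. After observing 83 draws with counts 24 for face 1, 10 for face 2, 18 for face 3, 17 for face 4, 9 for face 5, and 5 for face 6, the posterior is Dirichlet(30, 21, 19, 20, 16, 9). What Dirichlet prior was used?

Dirichlet(6, 11, 1, 3, 7, 4)

For a Dirichlet(α) prior with multinomial counts c, the posterior is Dirichlet(α + c) componentwise.
Subtract each count from the matching posterior parameter: 30−24=6, 21−10=11, 19−18=1, 20−17=3, 16−9=7, 9−5=4.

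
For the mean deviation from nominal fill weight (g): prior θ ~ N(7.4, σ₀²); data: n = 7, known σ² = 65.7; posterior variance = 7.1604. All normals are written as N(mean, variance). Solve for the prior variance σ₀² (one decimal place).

Posterior precision equals prior precision plus data precision: 1/σ_n² = 1/σ₀² + n/σ².
So 1/σ₀² = 1/7.1604 − 7/65.7 = 0.139657 − 0.106545 = 0.033112.
Hence σ₀² = 1/0.033112 ≈ 30.2.

σ₀² = 30.2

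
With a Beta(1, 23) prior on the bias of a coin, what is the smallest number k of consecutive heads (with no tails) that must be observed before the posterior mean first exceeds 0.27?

k = 8

After k heads and 0 tails the posterior is Beta(1+k, 23), with mean (1+k)/(1+23+k).
Set (1+k)/(24+k) > 0.27 and solve: k > (0.27·24 − 1)/(1 − 0.27) = 7.507.
The smallest integer exceeding 7.507 is 8, and checking k=8: (9)/(32) = 0.2812 > 0.27.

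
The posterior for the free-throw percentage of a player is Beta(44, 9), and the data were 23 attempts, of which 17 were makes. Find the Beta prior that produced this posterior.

Beta(27, 3)

A Beta(a, b) prior with s successes and f failures in binomial data gives a Beta(a+s, b+f) posterior.
So a = 44 − 17 = 27 and b = 9 − 6 = 3.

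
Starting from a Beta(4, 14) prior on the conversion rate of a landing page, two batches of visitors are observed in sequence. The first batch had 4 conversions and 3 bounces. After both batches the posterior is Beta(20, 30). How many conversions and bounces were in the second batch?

12 conversions and 13 bounces

Sequential conjugate updates are equivalent to a single update on the pooled data, so total successes = posterior α − prior α and total failures = posterior β − prior β.
Total across both batches: 20−4=16 conversions, 30−14=16 bounces.
Subtract the first batch: 16−4=12 conversions and 16−3=13 bounces.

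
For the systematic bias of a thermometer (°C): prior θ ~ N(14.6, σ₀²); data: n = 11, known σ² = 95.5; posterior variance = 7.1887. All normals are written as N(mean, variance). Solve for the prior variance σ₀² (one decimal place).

Posterior precision equals prior precision plus data precision: 1/σ_n² = 1/σ₀² + n/σ².
So 1/σ₀² = 1/7.1887 − 11/95.5 = 0.139107 − 0.115183 = 0.023924.
Hence σ₀² = 1/0.023924 ≈ 41.8.

σ₀² = 41.8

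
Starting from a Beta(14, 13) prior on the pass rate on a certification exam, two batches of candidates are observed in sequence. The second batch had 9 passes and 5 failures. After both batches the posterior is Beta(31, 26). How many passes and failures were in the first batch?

Sequential conjugate updates are equivalent to a single update on the pooled data, so total successes = posterior α − prior α and total failures = posterior β − prior β.
Total across both batches: 31−14=17 passes, 26−13=13 failures.
Subtract the second batch: 17−9=8 passes and 13−5=8 failures.

8 passes and 8 failures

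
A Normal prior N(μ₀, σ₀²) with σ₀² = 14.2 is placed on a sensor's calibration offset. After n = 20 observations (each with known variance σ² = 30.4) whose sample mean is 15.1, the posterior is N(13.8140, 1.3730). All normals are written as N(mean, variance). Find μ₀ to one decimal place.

μ₀ = 1.8

With known observation variance, the Normal–Normal posterior has precision τ_n = τ₀ + n/σ² and mean μ_n = (τ₀μ₀ + (n/σ²)x̄)/τ_n.
Here τ₀ = 1/14.2 = 0.070423 and τ_data = 20/30.4 = 0.657895, so τ_n = 0.728318.
Rearranging for μ₀: μ₀ = (μ_n·τ_n − τ_data·x̄)/τ₀ = (13.8140·0.728318 − 0.657895·15.1) / 0.070423 = 0.126770/0.070423 ≈ 1.8.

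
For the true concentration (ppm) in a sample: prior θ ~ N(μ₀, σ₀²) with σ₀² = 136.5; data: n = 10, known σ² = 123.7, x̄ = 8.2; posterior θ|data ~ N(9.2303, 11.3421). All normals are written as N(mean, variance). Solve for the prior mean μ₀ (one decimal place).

μ₀ = 20.6

The posterior mean is a precision-weighted average: μ_n = (τ₀μ₀ + τ_data·x̄)/(τ₀+τ_data), with τ₀=1/σ₀² and τ_data=n/σ².
Here τ₀ = 1/136.5 = 0.007326 and τ_data = 10/123.7 = 0.080841, so τ_n = 0.088167.
Rearranging for μ₀: μ₀ = (μ_n·τ_n − τ_data·x̄)/τ₀ = (9.2303·0.088167 − 0.080841·8.2) / 0.007326 = 0.150912/0.007326 ≈ 20.6.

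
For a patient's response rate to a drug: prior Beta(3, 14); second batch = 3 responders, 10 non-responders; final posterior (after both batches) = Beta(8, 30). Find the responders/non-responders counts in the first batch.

2 responders and 6 non-responders

Sequential conjugate updates are equivalent to a single update on the pooled data, so total successes = posterior α − prior α and total failures = posterior β − prior β.
Total across both batches: 8−3=5 responders, 30−14=16 non-responders.
Subtract the second batch: 5−3=2 responders and 16−10=6 non-responders.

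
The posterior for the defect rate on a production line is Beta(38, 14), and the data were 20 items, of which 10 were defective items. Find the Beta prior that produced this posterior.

Beta(28, 4)

Under Beta–binomial conjugacy the posterior parameters are (α+s, β+f).
Subtract the data counts: 38−10=28, 14−10=4.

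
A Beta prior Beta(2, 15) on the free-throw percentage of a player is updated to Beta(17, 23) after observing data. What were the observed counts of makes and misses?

15 makes and 8 misses

Beta is conjugate to the binomial likelihood: posterior = Beta(a+s, b+f).
Match parameters: s=17−2=15, f=23−15=8.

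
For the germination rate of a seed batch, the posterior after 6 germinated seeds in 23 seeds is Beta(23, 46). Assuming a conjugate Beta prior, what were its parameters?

Beta(17, 29)

Beta is conjugate to the binomial likelihood: posterior = Beta(α+s, β+f).
So α = 23 − 6 = 17 and β = 46 − 17 = 29.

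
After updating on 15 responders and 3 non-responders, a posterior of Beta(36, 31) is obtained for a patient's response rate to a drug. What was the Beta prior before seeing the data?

Beta is conjugate to the binomial likelihood: posterior = Beta(α+s, β+f).
So α = 36 − 15 = 21 and β = 31 − 3 = 28.

Beta(21, 28)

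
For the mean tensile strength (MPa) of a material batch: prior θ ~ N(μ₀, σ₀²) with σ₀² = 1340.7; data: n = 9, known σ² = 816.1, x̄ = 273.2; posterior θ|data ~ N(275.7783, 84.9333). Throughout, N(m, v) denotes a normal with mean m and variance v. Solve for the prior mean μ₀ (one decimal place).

With known observation variance, the Normal–Normal posterior has precision τ_n = τ₀ + n/σ² and mean μ_n = (τ₀μ₀ + (n/σ²)x̄)/τ_n.
Here τ₀ = 1/1340.7 = 0.000746 and τ_data = 9/816.1 = 0.011028, so τ_n = 0.011774.
Rearranging for μ₀: μ₀ = (μ_n·τ_n − τ_data·x̄)/τ₀ = (275.7783·0.011774 − 0.011028·273.2) / 0.000746 = 0.234164/0.000746 ≈ 313.9.

μ₀ = 313.9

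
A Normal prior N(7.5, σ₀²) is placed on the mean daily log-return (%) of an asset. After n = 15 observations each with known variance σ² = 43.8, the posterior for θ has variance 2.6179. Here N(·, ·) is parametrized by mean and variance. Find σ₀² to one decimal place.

For the Normal–Normal model with known σ², precisions add: τ_n = τ₀ + n/σ².
So 1/σ₀² = 1/2.6179 − 15/43.8 = 0.381986 − 0.342466 = 0.039520.
Hence σ₀² = 1/0.039520 ≈ 25.3.

σ₀² = 25.3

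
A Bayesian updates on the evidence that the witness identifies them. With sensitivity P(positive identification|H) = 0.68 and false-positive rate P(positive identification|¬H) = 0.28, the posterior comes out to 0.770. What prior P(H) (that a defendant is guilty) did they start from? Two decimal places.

P(H) = 0.58

In odds form, posterior odds = prior odds × likelihood ratio, so prior odds = posterior odds ÷ LR.
Posterior odds = 0.770/(1−0.770) = 3.3478. LR = 0.68/0.28 = 2.4286.
Prior odds = 3.3478/2.4286 = 1.3785, so P(H) = 1.3785/(1+1.3785) ≈ 0.58.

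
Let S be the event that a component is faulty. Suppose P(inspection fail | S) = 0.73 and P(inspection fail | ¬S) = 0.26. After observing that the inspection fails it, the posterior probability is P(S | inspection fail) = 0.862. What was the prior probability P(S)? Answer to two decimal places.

Bayes' rule in odds form gives O(S|E) = O(S)·[P(E|S)/P(E|¬S)], hence O(S) = O(S|E)/LR.
Posterior odds = 0.862/(1−0.862) = 6.2464. LR = 0.73/0.26 = 2.8077.
Prior odds = 6.2464/2.8077 = 2.2247, so P(S) = 2.2247/(1+2.2247) ≈ 0.69.

P(S) = 0.69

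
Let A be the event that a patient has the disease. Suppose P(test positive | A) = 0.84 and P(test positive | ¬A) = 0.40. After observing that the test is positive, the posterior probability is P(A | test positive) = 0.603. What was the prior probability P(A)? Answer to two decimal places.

Bayes' rule in odds form gives O(A|E) = O(A)·[P(E|A)/P(E|¬A)], hence O(A) = O(A|E)/LR.
Posterior odds = 0.603/(1−0.603) = 1.5189. LR = 0.84/0.40 = 2.1000.
Prior odds = 1.5189/2.1000 = 0.7233, so P(A) = 0.7233/(1+0.7233) ≈ 0.42.

P(A) = 0.42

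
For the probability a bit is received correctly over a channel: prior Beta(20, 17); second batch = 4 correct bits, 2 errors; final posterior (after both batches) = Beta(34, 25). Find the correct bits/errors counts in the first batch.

Because Beta–binomial updating is additive in the counts, the combined data contributed (α_post−α_prior, β_post−β_prior) successes and failures.
Total across both batches: 34−20=14 correct bits, 25−17=8 errors.
Subtract the second batch: 14−4=10 correct bits and 8−2=6 errors.

10 correct bits and 6 errors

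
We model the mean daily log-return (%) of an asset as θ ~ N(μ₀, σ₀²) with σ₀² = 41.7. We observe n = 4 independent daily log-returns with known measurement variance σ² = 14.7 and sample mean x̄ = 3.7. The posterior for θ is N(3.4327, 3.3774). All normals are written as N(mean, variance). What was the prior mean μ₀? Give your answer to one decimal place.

μ₀ = 0.4

The posterior mean is a precision-weighted average: μ_n = (τ₀μ₀ + τ_data·x̄)/(τ₀+τ_data), with τ₀=1/σ₀² and τ_data=n/σ².
Here τ₀ = 1/41.7 = 0.023981 and τ_data = 4/14.7 = 0.272109, so τ_n = 0.296090.
Rearranging for μ₀: μ₀ = (μ_n·τ_n − τ_data·x̄)/τ₀ = (3.4327·0.296090 − 0.272109·3.7) / 0.023981 = 0.009585/0.023981 ≈ 0.4.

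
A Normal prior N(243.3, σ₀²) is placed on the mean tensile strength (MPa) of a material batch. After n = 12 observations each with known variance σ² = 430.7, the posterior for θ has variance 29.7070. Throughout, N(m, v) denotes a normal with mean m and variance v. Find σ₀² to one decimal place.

Posterior precision equals prior precision plus data precision: 1/σ_n² = 1/σ₀² + n/σ².
So 1/σ₀² = 1/29.7070 − 12/430.7 = 0.033662 − 0.027862 = 0.005800.
Hence σ₀² = 1/0.005800 ≈ 172.4.

σ₀² = 172.4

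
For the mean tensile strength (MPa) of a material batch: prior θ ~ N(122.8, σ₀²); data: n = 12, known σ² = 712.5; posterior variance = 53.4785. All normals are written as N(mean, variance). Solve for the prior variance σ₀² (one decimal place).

Posterior precision equals prior precision plus data precision: 1/σ_n² = 1/σ₀² + n/σ².
So 1/σ₀² = 1/53.4785 − 12/712.5 = 0.018699 − 0.016842 = 0.001857.
Hence σ₀² = 1/0.001857 ≈ 538.5.

σ₀² = 538.5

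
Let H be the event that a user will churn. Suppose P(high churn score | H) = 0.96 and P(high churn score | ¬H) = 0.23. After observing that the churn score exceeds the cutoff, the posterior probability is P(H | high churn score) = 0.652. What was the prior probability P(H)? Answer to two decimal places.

P(H) = 0.31

In odds form, posterior odds = prior odds × likelihood ratio, so prior odds = posterior odds ÷ LR.
Posterior odds = 0.652/(1−0.652) = 1.8736. LR = 0.96/0.23 = 4.1739.
Prior odds = 1.8736/4.1739 = 0.4489, so P(H) = 0.4489/(1+0.4489) ≈ 0.31.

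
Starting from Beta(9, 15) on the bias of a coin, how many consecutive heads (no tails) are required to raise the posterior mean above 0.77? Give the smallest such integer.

k = 42

After k heads and 0 tails the posterior is Beta(9+k, 15), with mean (9+k)/(9+15+k).
Set (9+k)/(24+k) > 0.77 and solve: k > (0.77·24 − 9)/(1 − 0.77) = 41.217.
The smallest integer exceeding 41.217 is 42, and checking k=42: (51)/(66) = 0.7727 > 0.77.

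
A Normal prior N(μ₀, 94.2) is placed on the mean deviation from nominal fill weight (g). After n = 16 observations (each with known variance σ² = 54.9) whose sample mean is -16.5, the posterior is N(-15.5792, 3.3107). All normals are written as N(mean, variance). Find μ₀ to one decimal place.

μ₀ = 9.7

The posterior mean is a precision-weighted average: μ_n = (τ₀μ₀ + τ_data·x̄)/(τ₀+τ_data), with τ₀=1/σ₀² and τ_data=n/σ².
Here τ₀ = 1/94.2 = 0.010616 and τ_data = 16/54.9 = 0.291439, so τ_n = 0.302055.
Rearranging for μ₀: μ₀ = (μ_n·τ_n − τ_data·x̄)/τ₀ = (-15.5792·0.302055 − 0.291439·-16.5) / 0.010616 = 0.102968/0.010616 ≈ 9.7.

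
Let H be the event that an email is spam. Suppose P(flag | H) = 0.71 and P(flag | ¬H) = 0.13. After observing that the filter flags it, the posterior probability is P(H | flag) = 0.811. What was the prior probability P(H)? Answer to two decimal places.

P(H) = 0.44

Bayes' rule in odds form gives O(H|E) = O(H)·[P(E|H)/P(E|¬H)], hence O(H) = O(H|E)/LR.
Posterior odds = 0.811/(1−0.811) = 4.2910. LR = 0.71/0.13 = 5.4615.
Prior odds = 4.2910/5.4615 = 0.7857, so P(H) = 0.7857/(1+0.7857) ≈ 0.44.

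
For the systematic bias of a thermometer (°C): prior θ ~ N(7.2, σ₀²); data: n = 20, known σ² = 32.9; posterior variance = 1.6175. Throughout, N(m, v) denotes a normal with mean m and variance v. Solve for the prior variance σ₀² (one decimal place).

For the Normal–Normal model with known σ², precisions add: τ_n = τ₀ + n/σ².
So 1/σ₀² = 1/1.6175 − 20/32.9 = 0.618238 − 0.607903 = 0.010335.
Hence σ₀² = 1/0.010335 ≈ 96.8.

σ₀² = 96.8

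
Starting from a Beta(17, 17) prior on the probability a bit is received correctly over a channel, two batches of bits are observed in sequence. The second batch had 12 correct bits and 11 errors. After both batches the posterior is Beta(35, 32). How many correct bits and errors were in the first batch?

Because Beta–binomial updating is additive in the counts, the combined data contributed (α_post−α_prior, β_post−β_prior) successes and failures.
Total across both batches: 35−17=18 correct bits, 32−17=15 errors.
Subtract the second batch: 18−12=6 correct bits and 15−11=4 errors.

6 correct bits and 4 errors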